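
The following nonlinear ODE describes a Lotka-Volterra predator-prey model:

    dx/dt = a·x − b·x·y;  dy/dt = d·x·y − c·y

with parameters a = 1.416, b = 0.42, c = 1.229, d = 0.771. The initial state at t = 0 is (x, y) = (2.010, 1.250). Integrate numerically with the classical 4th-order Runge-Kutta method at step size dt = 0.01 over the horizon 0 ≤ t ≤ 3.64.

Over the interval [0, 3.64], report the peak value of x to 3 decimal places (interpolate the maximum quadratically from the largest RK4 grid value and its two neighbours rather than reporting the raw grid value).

t=0.000: state=(2.010, 1.250)
step 1 (dt=0.01): k1=(1.791, 0.401), k2=(1.797, 0.410), k3=(1.797, 0.410), k4=(1.803, 0.420); state += dt/6·(k1+2k2+2k3+k4)
t=0.010: state=(2.028, 1.254)
t=0.020: state=(2.046, 1.258)
t=0.030: state=(2.064, 1.263)
continuing one RK4 step at a time; state shown every 20 steps (Δt=0.2):
t=0.200: state=(2.391, 1.372)
t=0.400: state=(2.804, 1.601)
t=0.600: state=(3.205, 1.991)
t=0.800: state=(3.512, 2.619)
t=1.000: state=(3.605, 3.559)
t=1.200: state=(3.375, 4.789)
t=1.400: state=(2.837, 6.065)
t=1.600: state=(2.169, 6.979)
t=1.800: state=(1.575, 7.271)
t=2.000: state=(1.145, 6.998)
t=2.200: state=(0.865, 6.380)
t=2.400: state=(0.693, 5.620)
t=2.600: state=(0.593, 4.850)
t=2.800: state=(0.540, 4.137)
t=3.000: state=(0.520, 3.510)
t=3.200: state=(0.526, 2.975)
t=3.400: state=(0.555, 2.528)
t=3.600: state=(0.605, 2.161)
t=3.640: state=(0.618, 2.097)
largest grid value and its neighbours: x(0.960)=3.60993, x(0.970)=3.60994, x(0.980)=3.60916
parabola through these three points peaks at t≈0.965 with x≈3.61003

max x = 3.610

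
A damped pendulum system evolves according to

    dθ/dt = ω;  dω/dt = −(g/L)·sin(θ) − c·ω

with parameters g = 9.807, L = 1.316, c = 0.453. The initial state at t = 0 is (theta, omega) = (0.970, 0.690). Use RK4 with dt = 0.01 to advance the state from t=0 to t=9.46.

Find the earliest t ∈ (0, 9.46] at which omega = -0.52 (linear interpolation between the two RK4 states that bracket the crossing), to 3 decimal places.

t=0.000: state=(0.970, 0.690)
step 1 (dt=0.01): k1=(0.690, -6.460), k2=(0.658, -6.460), k3=(0.658, -6.459), k4=(0.625, -6.458); state += dt/6·(k1+2k2+2k3+k4)
t=0.010: state=(0.977, 0.625)
t=0.020: state=(0.983, 0.561)
t=0.030: state=(0.988, 0.496)
t=0.190: state=(0.986, -0.506)
next step: t=0.200: state=(0.981, -0.566) — omega has crossed -0.52
linear interpolation between t=0.190 (-0.50633) and t=0.200 (-0.56593) → t≈0.192

t = 0.192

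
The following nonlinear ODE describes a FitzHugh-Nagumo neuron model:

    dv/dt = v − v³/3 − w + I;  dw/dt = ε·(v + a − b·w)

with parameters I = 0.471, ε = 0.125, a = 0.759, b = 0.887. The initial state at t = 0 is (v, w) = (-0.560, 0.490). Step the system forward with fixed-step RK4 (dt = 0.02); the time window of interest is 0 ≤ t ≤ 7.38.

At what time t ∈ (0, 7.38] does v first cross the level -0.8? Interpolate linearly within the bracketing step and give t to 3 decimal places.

t=0.000: state=(-0.560, 0.490)
step 1 (dt=0.02): k1=(-0.520, -0.029), k2=(-0.524, -0.030), k3=(-0.524, -0.030), k4=(-0.527, -0.031); state += dt/6·(k1+2k2+2k3+k4)
t=0.020: state=(-0.570, 0.489)
t=0.040: state=(-0.581, 0.489)
t=0.060: state=(-0.592, 0.488)
t=0.400: state=(-0.792, 0.473)
next step: t=0.420: state=(-0.804, 0.472) — v has crossed -0.8
linear interpolation between t=0.400 (-0.79173) and t=0.420 (-0.80433) → t≈0.413

t = 0.413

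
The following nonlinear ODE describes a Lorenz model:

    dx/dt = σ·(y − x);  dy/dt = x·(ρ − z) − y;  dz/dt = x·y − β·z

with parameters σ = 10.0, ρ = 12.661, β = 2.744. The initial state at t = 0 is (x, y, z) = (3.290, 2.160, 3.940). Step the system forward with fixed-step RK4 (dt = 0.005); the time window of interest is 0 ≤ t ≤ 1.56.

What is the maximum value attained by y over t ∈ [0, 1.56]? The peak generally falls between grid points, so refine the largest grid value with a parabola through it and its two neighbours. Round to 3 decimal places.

t=0.000: state=(3.290, 2.160, 3.940)
step 1 (dt=0.005): k1=(-11.300, 26.532, -3.705), k2=(-10.354, 26.250, -3.524), k3=(-10.385, 26.269, -3.522), k4=(-9.467, 26.005, -3.343); state += dt/6·(k1+2k2+2k3+k4)
t=0.005: state=(3.238, 2.291, 3.922)
t=0.010: state=(3.195, 2.420, 3.907)
t=0.015: state=(3.160, 2.547, 3.893)
continuing one RK4 step at a time; state shown every 20 steps (Δt=0.1):
t=0.100: state=(3.486, 4.632, 3.969)
t=0.200: state=(5.236, 7.495, 5.346)
t=0.300: state=(7.714, 10.144, 9.239)
t=0.400: state=(9.282, 9.561, 14.817)
t=0.500: state=(8.013, 5.484, 17.131)
t=0.600: state=(5.213, 2.589, 15.230)
t=0.700: state=(3.215, 1.874, 12.327)
t=0.800: state=(2.426, 2.109, 9.832)
t=0.900: state=(2.452, 2.778, 7.979)
t=1.000: state=(3.041, 3.890, 6.857)
t=1.100: state=(4.159, 5.549, 6.700)
t=1.200: state=(5.780, 7.571, 7.988)
t=1.300: state=(7.479, 8.882, 11.004)
t=1.400: state=(8.144, 7.916, 14.345)
t=1.500: state=(7.073, 5.364, 15.375)
t=1.560: state=(5.974, 4.117, 14.736)
largest grid value and its neighbours: y(0.335)=10.47499, y(0.340)=10.47872, y(0.345)=10.47045
parabola through these three points peaks at t≈0.339 with y≈10.47893

max y = 10.479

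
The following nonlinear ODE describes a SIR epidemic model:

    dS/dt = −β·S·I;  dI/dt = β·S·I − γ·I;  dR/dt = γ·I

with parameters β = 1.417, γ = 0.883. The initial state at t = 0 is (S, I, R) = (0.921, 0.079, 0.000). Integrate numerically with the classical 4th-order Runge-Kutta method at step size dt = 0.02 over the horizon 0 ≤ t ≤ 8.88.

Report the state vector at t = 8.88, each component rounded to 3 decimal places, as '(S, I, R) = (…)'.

(S, I, R) = (0.318, 0.019, 0.663)

t=0.000: state=(0.921, 0.079, 0.000)
step 1 (dt=0.02): k1=(-0.103, 0.033, 0.070), k2=(-0.103, 0.033, 0.070), k3=(-0.103, 0.033, 0.070), k4=(-0.104, 0.033, 0.070); state += dt/6·(k1+2k2+2k3+k4)
t=0.020: state=(0.919, 0.080, 0.001)
t=0.040: state=(0.917, 0.080, 0.003)
t=0.060: state=(0.915, 0.081, 0.004)
continuing one RK4 step at a time; state shown every 25 steps (Δt=0.5):
t=0.500: state=(0.866, 0.096, 0.039)
t=1.000: state=(0.804, 0.111, 0.084)
t=1.500: state=(0.740, 0.124, 0.136)
t=2.000: state=(0.676, 0.131, 0.193)
t=2.500: state=(0.615, 0.133, 0.251)
t=3.000: state=(0.560, 0.130, 0.310)
t=3.500: state=(0.512, 0.122, 0.366)
t=4.000: state=(0.472, 0.111, 0.417)
t=4.500: state=(0.438, 0.099, 0.464)
t=5.000: state=(0.410, 0.086, 0.504)
t=5.500: state=(0.388, 0.073, 0.539)
t=6.000: state=(0.370, 0.061, 0.569)
t=6.500: state=(0.355, 0.051, 0.594)
t=7.000: state=(0.344, 0.042, 0.614)
t=7.500: state=(0.335, 0.034, 0.631)
t=8.000: state=(0.327, 0.028, 0.645)
t=8.500: state=(0.321, 0.023, 0.656)
t=8.880: state=(0.318, 0.019, 0.663)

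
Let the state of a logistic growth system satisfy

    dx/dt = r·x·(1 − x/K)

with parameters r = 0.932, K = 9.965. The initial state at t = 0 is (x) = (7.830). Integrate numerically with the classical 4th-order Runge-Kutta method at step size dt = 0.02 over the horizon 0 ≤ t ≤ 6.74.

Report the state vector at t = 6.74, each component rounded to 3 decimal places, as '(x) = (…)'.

(x) = (9.960)

t=0.000: state=(7.830)
step 1 (dt=0.02): k1=(1.564), k2=(1.555), k3=(1.555), k4=(1.547); state += dt/6·(k1+2k2+2k3+k4)
t=0.020: state=(7.861)
t=0.040: state=(7.892)
t=0.060: state=(7.922)
continuing one RK4 step at a time; state shown every 25 steps (Δt=0.5):
t=0.500: state=(8.509)
t=1.000: state=(8.999)
t=1.500: state=(9.336)
t=2.000: state=(9.561)
t=2.500: state=(9.707)
t=3.000: state=(9.802)
t=3.500: state=(9.862)
t=4.000: state=(9.900)
t=4.500: state=(9.924)
t=5.000: state=(9.939)
t=5.500: state=(9.949)
t=6.000: state=(9.955)
t=6.500: state=(9.959)
t=6.740: state=(9.960)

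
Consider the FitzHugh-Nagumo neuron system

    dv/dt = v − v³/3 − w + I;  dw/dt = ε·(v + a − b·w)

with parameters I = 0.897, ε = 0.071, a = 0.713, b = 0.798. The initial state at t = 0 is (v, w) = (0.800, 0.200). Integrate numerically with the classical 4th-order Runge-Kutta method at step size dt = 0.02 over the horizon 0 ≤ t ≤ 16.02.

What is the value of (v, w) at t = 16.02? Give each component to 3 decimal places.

t=0.000: state=(0.800, 0.200)
step 1 (dt=0.02): k1=(1.326, 0.096), k2=(1.330, 0.097), k3=(1.330, 0.097), k4=(1.333, 0.098); state += dt/6·(k1+2k2+2k3+k4)
t=0.020: state=(0.827, 0.202)
t=0.040: state=(0.853, 0.204)
t=0.060: state=(0.880, 0.206)
continuing one RK4 step at a time; state shown every 50 steps (Δt=1):
t=1.000: state=(1.806, 0.335)
t=2.000: state=(1.915, 0.496)
t=3.000: state=(1.868, 0.649)
t=4.000: state=(1.810, 0.789)
t=5.000: state=(1.751, 0.918)
t=6.000: state=(1.691, 1.035)
t=7.000: state=(1.631, 1.142)
t=8.000: state=(1.570, 1.239)
t=9.000: state=(1.507, 1.326)
t=10.000: state=(1.443, 1.404)
t=11.000: state=(1.376, 1.473)
t=12.000: state=(1.305, 1.534)
t=13.000: state=(1.230, 1.586)
t=14.000: state=(1.146, 1.630)
t=15.000: state=(1.050, 1.665)
t=16.000: state=(0.934, 1.691)
t=16.020: state=(0.931, 1.692)

(v, w) = (0.931, 1.692)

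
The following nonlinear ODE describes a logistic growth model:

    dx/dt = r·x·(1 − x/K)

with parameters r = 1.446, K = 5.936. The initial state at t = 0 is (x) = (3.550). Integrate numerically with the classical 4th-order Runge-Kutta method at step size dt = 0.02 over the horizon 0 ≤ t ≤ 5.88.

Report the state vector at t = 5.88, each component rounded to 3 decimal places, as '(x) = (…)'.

(x) = (5.935)

t=0.000: state=(3.550)
step 1 (dt=0.02): k1=(2.063), k2=(2.057), k3=(2.057), k4=(2.051); state += dt/6·(k1+2k2+2k3+k4)
t=0.020: state=(3.591)
t=0.040: state=(3.632)
t=0.060: state=(3.673)
continuing one RK4 step at a time; state shown every 10 steps (Δt=0.2):
t=0.200: state=(3.949)
t=0.400: state=(4.311)
t=0.600: state=(4.629)
t=0.800: state=(4.900)
t=1.000: state=(5.125)
t=1.200: state=(5.307)
t=1.400: state=(5.452)
t=1.600: state=(5.566)
t=1.800: state=(5.655)
t=2.000: state=(5.723)
t=2.200: state=(5.775)
t=2.400: state=(5.814)
t=2.600: state=(5.845)
t=2.800: state=(5.867)
t=3.000: state=(5.884)
t=3.200: state=(5.897)
t=3.400: state=(5.907)
t=3.600: state=(5.914)
t=3.800: state=(5.920)
t=4.000: state=(5.924)
t=4.200: state=(5.927)
t=4.400: state=(5.929)
t=4.600: state=(5.931)
t=4.800: state=(5.932)
t=5.000: state=(5.933)
t=5.200: state=(5.934)
t=5.400: state=(5.934)
t=5.600: state=(5.935)
t=5.800: state=(5.935)
t=5.880: state=(5.935)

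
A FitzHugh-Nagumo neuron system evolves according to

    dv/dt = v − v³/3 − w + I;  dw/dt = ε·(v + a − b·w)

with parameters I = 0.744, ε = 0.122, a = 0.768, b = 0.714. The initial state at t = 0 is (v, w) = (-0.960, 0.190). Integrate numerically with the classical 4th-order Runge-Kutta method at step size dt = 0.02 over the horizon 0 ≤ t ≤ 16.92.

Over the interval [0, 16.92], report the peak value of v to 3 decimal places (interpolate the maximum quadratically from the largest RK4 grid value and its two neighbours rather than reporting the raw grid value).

max v = 1.813

t=0.000: state=(-0.960, 0.190)
step 1 (dt=0.02): k1=(-0.111, -0.040), k2=(-0.111, -0.040), k3=(-0.111, -0.040), k4=(-0.110, -0.040); state += dt/6·(k1+2k2+2k3+k4)
t=0.020: state=(-0.962, 0.189)
t=0.040: state=(-0.964, 0.188)
t=0.060: state=(-0.967, 0.188)
continuing one RK4 step at a time; state shown every 50 steps (Δt=1):
t=1.000: state=(-1.050, 0.146)
t=2.000: state=(-1.089, 0.098)
t=3.000: state=(-1.079, 0.052)
t=4.000: state=(-1.030, 0.014)
t=5.000: state=(-0.952, -0.013)
t=6.000: state=(-0.843, -0.027)
t=7.000: state=(-0.687, -0.025)
t=8.000: state=(-0.435, -0.000)
t=9.000: state=(0.073, 0.065)
t=10.000: state=(1.133, 0.216)
t=11.000: state=(1.788, 0.469)
t=12.000: state=(1.780, 0.731)
t=13.000: state=(1.677, 0.961)
t=14.000: state=(1.560, 1.160)
t=15.000: state=(1.433, 1.328)
t=16.000: state=(1.293, 1.466)
t=16.920: state=(1.143, 1.568)
largest grid value and its neighbours: v(11.360)=1.81312, v(11.380)=1.81315, v(11.400)=1.81307
parabola through these three points peaks at t≈11.376 with v≈1.81315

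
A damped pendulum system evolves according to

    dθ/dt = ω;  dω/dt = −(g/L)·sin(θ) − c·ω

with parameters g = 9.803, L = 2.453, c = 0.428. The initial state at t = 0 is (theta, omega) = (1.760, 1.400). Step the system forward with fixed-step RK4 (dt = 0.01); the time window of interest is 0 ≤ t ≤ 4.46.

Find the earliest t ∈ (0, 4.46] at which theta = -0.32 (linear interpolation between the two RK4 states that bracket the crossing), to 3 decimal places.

t=0.000: state=(1.760, 1.400)
step 1 (dt=0.01): k1=(1.400, -4.524), k2=(1.377, -4.509), k3=(1.377, -4.509), k4=(1.355, -4.494); state += dt/6·(k1+2k2+2k3+k4)
t=0.010: state=(1.774, 1.355)
t=0.020: state=(1.787, 1.310)
t=0.030: state=(1.800, 1.266)
continuing one RK4 step at a time; state shown every 20 steps (Δt=0.2):
t=0.200: state=(1.954, 0.555)
t=0.400: state=(1.989, -0.192)
t=0.600: state=(1.880, -0.889)
t=0.800: state=(1.634, -1.566)
t=1.000: state=(1.257, -2.193)
t=1.200: state=(0.767, -2.658)
t=1.400: state=(0.215, -2.796)
t=1.590: state=(-0.298, -2.543)
next step: t=1.600: state=(-0.323, -2.519) — theta has crossed -0.32
linear interpolation between t=1.590 (-0.29757) and t=1.600 (-0.32288) → t≈1.599

t = 1.599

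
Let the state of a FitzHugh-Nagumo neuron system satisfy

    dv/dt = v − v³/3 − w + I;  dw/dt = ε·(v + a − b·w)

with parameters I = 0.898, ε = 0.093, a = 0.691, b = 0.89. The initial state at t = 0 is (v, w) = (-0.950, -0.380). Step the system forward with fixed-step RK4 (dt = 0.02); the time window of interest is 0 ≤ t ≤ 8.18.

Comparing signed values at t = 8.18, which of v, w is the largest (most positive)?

largest component: v

t=0.000: state=(-0.950, -0.380)
step 1 (dt=0.02): k1=(0.614, 0.007), k2=(0.614, 0.008), k3=(0.614, 0.008), k4=(0.615, 0.008); state += dt/6·(k1+2k2+2k3+k4)
t=0.020: state=(-0.938, -0.380)
t=0.040: state=(-0.925, -0.380)
t=0.060: state=(-0.913, -0.379)
continuing one RK4 step at a time; state shown every 25 steps (Δt=0.5):
t=0.500: state=(-0.623, -0.369)
t=1.000: state=(-0.189, -0.342)
t=1.500: state=(0.476, -0.291)
t=2.000: state=(1.350, -0.206)
t=2.500: state=(1.907, -0.090)
t=3.000: state=(2.042, 0.036)
t=3.500: state=(2.039, 0.159)
t=4.000: state=(2.008, 0.277)
t=4.500: state=(1.972, 0.388)
t=5.000: state=(1.935, 0.492)
t=5.500: state=(1.898, 0.591)
t=6.000: state=(1.861, 0.684)
t=6.500: state=(1.824, 0.772)
t=7.000: state=(1.788, 0.854)
t=7.500: state=(1.751, 0.932)
t=8.000: state=(1.715, 1.004)
t=8.180: state=(1.702, 1.029)
compare at T: v=1.702, w=1.029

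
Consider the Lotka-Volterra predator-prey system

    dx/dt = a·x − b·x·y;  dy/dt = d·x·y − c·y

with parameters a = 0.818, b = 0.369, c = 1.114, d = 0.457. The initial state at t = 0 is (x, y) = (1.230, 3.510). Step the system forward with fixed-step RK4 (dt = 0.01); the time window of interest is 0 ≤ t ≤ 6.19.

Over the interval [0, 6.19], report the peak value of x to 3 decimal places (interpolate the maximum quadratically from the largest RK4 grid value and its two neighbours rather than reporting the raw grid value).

max x = 4.740

t=0.000: state=(1.230, 3.510)
step 1 (dt=0.01): k1=(-0.587, -1.937), k2=(-0.581, -1.936), k3=(-0.581, -1.936), k4=(-0.575, -1.936); state += dt/6·(k1+2k2+2k3+k4)
t=0.010: state=(1.224, 3.491)
t=0.020: state=(1.218, 3.471)
t=0.030: state=(1.213, 3.452)
continuing one RK4 step at a time; state shown every 20 steps (Δt=0.2):
t=0.200: state=(1.134, 3.128)
t=0.400: state=(1.075, 2.769)
t=0.600: state=(1.044, 2.441)
t=0.800: state=(1.039, 2.148)
t=1.000: state=(1.054, 1.891)
t=1.200: state=(1.089, 1.669)
t=1.400: state=(1.142, 1.479)
t=1.600: state=(1.213, 1.318)
t=1.800: state=(1.303, 1.183)
t=2.000: state=(1.413, 1.072)
t=2.200: state=(1.543, 0.981)
t=2.400: state=(1.694, 0.910)
t=2.600: state=(1.870, 0.857)
t=2.800: state=(2.070, 0.821)
t=3.000: state=(2.296, 0.802)
t=3.200: state=(2.550, 0.801)
t=3.400: state=(2.829, 0.819)
t=3.600: state=(3.132, 0.861)
t=3.800: state=(3.453, 0.931)
t=4.000: state=(3.783, 1.037)
t=4.200: state=(4.105, 1.190)
t=4.400: state=(4.395, 1.405)
t=4.600: state=(4.619, 1.699)
t=4.800: state=(4.733, 2.087)
t=5.000: state=(4.697, 2.573)
t=5.200: state=(4.483, 3.136)
t=5.400: state=(4.099, 3.719)
t=5.600: state=(3.597, 4.234)
t=5.800: state=(3.055, 4.592)
t=6.000: state=(2.546, 4.745)
t=6.190: state=(2.134, 4.702)
largest grid value and its neighbours: x(4.850)=4.73997, x(4.860)=4.74008, x(4.870)=4.73977
parabola through these three points peaks at t≈4.858 with x≈4.74009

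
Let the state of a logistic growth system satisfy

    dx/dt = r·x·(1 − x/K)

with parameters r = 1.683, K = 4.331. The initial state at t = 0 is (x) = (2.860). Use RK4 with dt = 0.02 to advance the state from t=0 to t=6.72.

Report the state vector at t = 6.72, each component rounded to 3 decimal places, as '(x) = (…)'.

t=0.000: state=(2.860)
step 1 (dt=0.02): k1=(1.635), k2=(1.626), k3=(1.626), k4=(1.617); state += dt/6·(k1+2k2+2k3+k4)
t=0.020: state=(2.893)
t=0.040: state=(2.925)
t=0.060: state=(2.956)
continuing one RK4 step at a time; state shown every 25 steps (Δt=0.5):
t=0.500: state=(3.545)
t=1.000: state=(3.953)
t=1.500: state=(4.160)
t=2.000: state=(4.255)
t=2.500: state=(4.298)
t=3.000: state=(4.317)
t=3.500: state=(4.325)
t=4.000: state=(4.328)
t=4.500: state=(4.330)
t=5.000: state=(4.331)
t=5.500: state=(4.331)
t=6.000: state=(4.331)
t=6.500: state=(4.331)
t=6.720: state=(4.331)

(x) = (4.331)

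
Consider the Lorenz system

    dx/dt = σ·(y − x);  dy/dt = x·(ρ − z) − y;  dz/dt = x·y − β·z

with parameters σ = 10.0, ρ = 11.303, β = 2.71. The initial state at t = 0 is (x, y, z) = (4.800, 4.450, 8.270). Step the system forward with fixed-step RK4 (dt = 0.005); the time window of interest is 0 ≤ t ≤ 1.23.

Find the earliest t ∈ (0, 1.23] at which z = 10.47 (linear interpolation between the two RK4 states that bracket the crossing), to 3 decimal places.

t = 0.322

t=0.000: state=(4.800, 4.450, 8.270)
step 1 (dt=0.005): k1=(-3.500, 10.108, -1.052), k2=(-3.160, 10.069, -0.962), k3=(-3.169, 10.071, -0.960), k4=(-2.838, 10.033, -0.868); state += dt/6·(k1+2k2+2k3+k4)
t=0.005: state=(4.784, 4.500, 8.265)
t=0.010: state=(4.772, 4.550, 8.261)
t=0.015: state=(4.762, 4.600, 8.258)
continuing one RK4 step at a time; state shown every 10 steps (Δt=0.05):
t=0.050: state=(4.768, 4.940, 8.269)
t=0.100: state=(4.935, 5.403, 8.394)
t=0.150: state=(5.211, 5.827, 8.664)
t=0.200: state=(5.532, 6.182, 9.078)
t=0.250: state=(5.844, 6.425, 9.610)
t=0.300: state=(6.098, 6.518, 10.207)
t=0.320: state=(6.174, 6.507, 10.447)
next step: t=0.325: state=(6.190, 6.501, 10.506) — z has crossed 10.47
linear interpolation between t=0.320 (10.44650) and t=0.325 (10.50558) → t≈0.322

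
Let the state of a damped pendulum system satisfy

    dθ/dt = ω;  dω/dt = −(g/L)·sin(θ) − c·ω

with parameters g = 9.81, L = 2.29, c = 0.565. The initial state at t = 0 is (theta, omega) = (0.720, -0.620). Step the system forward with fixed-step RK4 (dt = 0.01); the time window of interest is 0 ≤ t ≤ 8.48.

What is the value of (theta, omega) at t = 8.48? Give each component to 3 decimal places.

(theta, omega) = (0.018, 0.128)

t=0.000: state=(0.720, -0.620)
step 1 (dt=0.01): k1=(-0.620, -2.474), k2=(-0.632, -2.457), k3=(-0.632, -2.457), k4=(-0.645, -2.440); state += dt/6·(k1+2k2+2k3+k4)
t=0.010: state=(0.714, -0.645)
t=0.020: state=(0.707, -0.669)
t=0.030: state=(0.700, -0.693)
continuing one RK4 step at a time; state shown every 50 steps (Δt=0.5):
t=0.500: state=(0.188, -1.303)
t=1.000: state=(-0.368, -0.749)
t=1.500: state=(-0.481, 0.281)
t=2.000: state=(-0.170, 0.834)
t=2.500: state=(0.208, 0.554)
t=3.000: state=(0.317, -0.123)
t=3.500: state=(0.132, -0.531)
t=4.000: state=(-0.119, -0.390)
t=4.500: state=(-0.207, 0.047)
t=5.000: state=(-0.098, 0.337)
t=5.500: state=(0.068, 0.270)
t=6.000: state=(0.135, -0.010)
t=6.500: state=(0.071, -0.213)
t=7.000: state=(-0.038, -0.184)
t=7.500: state=(-0.088, -0.006)
t=8.000: state=(-0.051, 0.134)
t=8.480: state=(0.018, 0.128)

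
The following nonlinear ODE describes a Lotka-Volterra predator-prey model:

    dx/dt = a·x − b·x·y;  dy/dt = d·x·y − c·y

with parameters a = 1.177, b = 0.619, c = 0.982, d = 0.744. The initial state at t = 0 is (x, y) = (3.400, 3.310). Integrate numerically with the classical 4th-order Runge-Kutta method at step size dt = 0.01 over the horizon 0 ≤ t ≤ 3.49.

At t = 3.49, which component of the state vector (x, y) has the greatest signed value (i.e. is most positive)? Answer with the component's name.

largest component: y

t=0.000: state=(3.400, 3.310)
step 1 (dt=0.01): k1=(-2.964, 5.123), k2=(-3.005, 5.125), k3=(-3.005, 5.125), k4=(-3.045, 5.127); state += dt/6·(k1+2k2+2k3+k4)
t=0.010: state=(3.370, 3.361)
t=0.020: state=(3.339, 3.413)
t=0.030: state=(3.307, 3.464)
continuing one RK4 step at a time; state shown every 20 steps (Δt=0.2):
t=0.200: state=(2.684, 4.287)
t=0.400: state=(1.908, 4.953)
t=0.600: state=(1.286, 5.148)
t=0.800: state=(0.868, 4.954)
t=1.000: state=(0.609, 4.536)
t=1.200: state=(0.454, 4.030)
t=1.400: state=(0.360, 3.516)
t=1.600: state=(0.304, 3.034)
t=1.800: state=(0.271, 2.602)
t=2.000: state=(0.255, 2.223)
t=2.200: state=(0.250, 1.896)
t=2.400: state=(0.255, 1.617)
t=2.600: state=(0.268, 1.381)
t=2.800: state=(0.289, 1.183)
t=3.000: state=(0.319, 1.017)
t=3.200: state=(0.360, 0.879)
t=3.400: state=(0.411, 0.765)
t=3.490: state=(0.439, 0.720)
compare at T: x=0.439, y=0.720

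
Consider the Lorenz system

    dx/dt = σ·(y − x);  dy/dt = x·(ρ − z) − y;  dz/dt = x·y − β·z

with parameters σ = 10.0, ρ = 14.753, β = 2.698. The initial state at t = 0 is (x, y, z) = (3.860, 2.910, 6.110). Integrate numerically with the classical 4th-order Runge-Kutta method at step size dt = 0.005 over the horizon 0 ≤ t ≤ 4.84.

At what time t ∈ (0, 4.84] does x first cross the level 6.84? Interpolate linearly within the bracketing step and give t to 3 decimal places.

t = 0.212

t=0.000: state=(3.860, 2.910, 6.110)
step 1 (dt=0.005): k1=(-9.500, 30.452, -5.252), k2=(-8.501, 30.221, -4.994), k3=(-8.532, 30.241, -4.990), k4=(-7.561, 30.027, -4.732); state += dt/6·(k1+2k2+2k3+k4)
t=0.005: state=(3.817, 3.061, 6.085)
t=0.010: state=(3.784, 3.210, 6.063)
t=0.015: state=(3.760, 3.358, 6.043)
continuing one RK4 step at a time; state shown every 40 steps (Δt=0.2):
t=0.200: state=(6.519, 9.189, 8.368)
t=0.210: state=(6.789, 9.507, 8.759)
next step: t=0.215: state=(6.925, 9.661, 8.968) — x has crossed 6.84
linear interpolation between t=0.210 (6.78867) and t=0.215 (6.92505) → t≈0.212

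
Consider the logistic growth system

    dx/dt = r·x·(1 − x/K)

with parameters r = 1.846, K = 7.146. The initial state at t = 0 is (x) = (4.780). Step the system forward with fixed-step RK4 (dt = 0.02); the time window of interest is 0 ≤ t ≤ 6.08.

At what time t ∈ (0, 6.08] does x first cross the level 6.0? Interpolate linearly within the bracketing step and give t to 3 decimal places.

t=0.000: state=(4.780)
step 1 (dt=0.02): k1=(2.922), k2=(2.903), k3=(2.903), k4=(2.884); state += dt/6·(k1+2k2+2k3+k4)
t=0.020: state=(4.838)
t=0.040: state=(4.895)
t=0.060: state=(4.952)
continuing one RK4 step at a time; state shown every 10 steps (Δt=0.2):
t=0.200: state=(5.324)
t=0.400: state=(5.779)
t=0.500: state=(5.972)
next step: t=0.520: state=(6.007) — x has crossed 6.0
linear interpolation between t=0.500 (5.97158) and t=0.520 (6.00737) → t≈0.516

t = 0.516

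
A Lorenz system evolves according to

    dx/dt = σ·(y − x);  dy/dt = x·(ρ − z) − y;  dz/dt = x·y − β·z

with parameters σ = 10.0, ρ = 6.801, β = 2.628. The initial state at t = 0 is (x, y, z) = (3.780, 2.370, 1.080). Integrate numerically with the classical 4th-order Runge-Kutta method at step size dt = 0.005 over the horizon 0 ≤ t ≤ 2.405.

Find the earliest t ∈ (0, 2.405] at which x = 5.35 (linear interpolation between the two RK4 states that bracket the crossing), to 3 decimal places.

t = 0.322

t=0.000: state=(3.780, 2.370, 1.080)
step 1 (dt=0.005): k1=(-14.100, 19.255, 6.120), k2=(-13.266, 18.948, 6.177), k3=(-13.295, 18.960, 6.179), k4=(-12.487, 18.666, 6.234); state += dt/6·(k1+2k2+2k3+k4)
t=0.005: state=(3.714, 2.465, 1.111)
t=0.010: state=(3.655, 2.557, 1.142)
t=0.015: state=(3.604, 2.646, 1.174)
continuing one RK4 step at a time; state shown every 20 steps (Δt=0.1):
t=0.100: state=(3.489, 3.926, 1.815)
t=0.200: state=(4.233, 5.166, 2.952)
t=0.300: state=(5.170, 6.025, 4.631)
t=0.320: state=(5.334, 6.111, 5.015)
next step: t=0.325: state=(5.372, 6.127, 5.113) — x has crossed 5.35
linear interpolation between t=0.320 (5.33362) and t=0.325 (5.37195) → t≈0.322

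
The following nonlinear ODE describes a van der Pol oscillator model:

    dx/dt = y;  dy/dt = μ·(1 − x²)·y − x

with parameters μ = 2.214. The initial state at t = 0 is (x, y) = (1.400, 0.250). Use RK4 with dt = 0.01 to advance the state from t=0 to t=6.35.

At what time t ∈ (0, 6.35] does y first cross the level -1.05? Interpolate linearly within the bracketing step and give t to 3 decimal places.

t = 1.326

t=0.000: state=(1.400, 0.250)
step 1 (dt=0.01): k1=(0.250, -1.931), k2=(0.240, -1.914), k3=(0.240, -1.914), k4=(0.231, -1.897); state += dt/6·(k1+2k2+2k3+k4)
t=0.010: state=(1.402, 0.231)
t=0.020: state=(1.405, 0.212)
t=0.030: state=(1.407, 0.194)
continuing one RK4 step at a time; state shown every 25 steps (Δt=0.25):
t=0.250: state=(1.411, -0.127)
t=0.500: state=(1.349, -0.350)
t=0.750: state=(1.241, -0.512)
t=1.000: state=(1.092, -0.685)
t=1.250: state=(0.892, -0.940)
t=1.320: state=(0.823, -1.040)
next step: t=1.330: state=(0.812, -1.056) — y has crossed -1.05
linear interpolation between t=1.320 (-1.04013) and t=1.330 (-1.05600) → t≈1.326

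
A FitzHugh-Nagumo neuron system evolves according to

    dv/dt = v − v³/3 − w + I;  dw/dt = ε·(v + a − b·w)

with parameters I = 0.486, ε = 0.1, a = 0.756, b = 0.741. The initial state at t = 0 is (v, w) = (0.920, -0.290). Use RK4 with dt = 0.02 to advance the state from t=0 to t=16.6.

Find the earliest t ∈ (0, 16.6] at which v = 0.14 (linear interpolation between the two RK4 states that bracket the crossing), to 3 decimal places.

t = 11.376

t=0.000: state=(0.920, -0.290)
step 1 (dt=0.02): k1=(1.436, 0.189), k2=(1.437, 0.190), k3=(1.437, 0.190), k4=(1.436, 0.192); state += dt/6·(k1+2k2+2k3+k4)
t=0.020: state=(0.949, -0.286)
t=0.040: state=(0.977, -0.282)
t=0.060: state=(1.006, -0.278)
continuing one RK4 step at a time; state shown every 50 steps (Δt=1):
t=1.000: state=(1.851, -0.052)
t=2.000: state=(1.886, 0.207)
t=3.000: state=(1.798, 0.443)
t=4.000: state=(1.699, 0.653)
t=5.000: state=(1.594, 0.838)
t=6.000: state=(1.482, 0.999)
t=7.000: state=(1.360, 1.138)
t=8.000: state=(1.220, 1.254)
t=9.000: state=(1.048, 1.346)
t=10.000: state=(0.810, 1.413)
t=11.000: state=(0.400, 1.446)
t=11.360: state=(0.153, 1.444)
next step: t=11.380: state=(0.137, 1.444) — v has crossed 0.14
linear interpolation between t=11.360 (0.15324) and t=11.380 (0.13696) → t≈11.376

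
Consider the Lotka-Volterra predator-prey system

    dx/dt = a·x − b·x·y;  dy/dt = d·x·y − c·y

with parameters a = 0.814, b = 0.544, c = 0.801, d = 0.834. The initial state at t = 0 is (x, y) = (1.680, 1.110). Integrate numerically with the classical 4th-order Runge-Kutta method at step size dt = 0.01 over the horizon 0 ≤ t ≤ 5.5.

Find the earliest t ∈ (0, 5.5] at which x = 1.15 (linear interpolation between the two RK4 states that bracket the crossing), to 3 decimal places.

t = 1.670

t=0.000: state=(1.680, 1.110)
step 1 (dt=0.01): k1=(0.353, 0.666), k2=(0.350, 0.670), k3=(0.350, 0.670), k4=(0.348, 0.673); state += dt/6·(k1+2k2+2k3+k4)
t=0.010: state=(1.684, 1.117)
t=0.020: state=(1.687, 1.123)
t=0.030: state=(1.690, 1.130)
continuing one RK4 step at a time; state shown every 20 steps (Δt=0.2):
t=0.200: state=(1.739, 1.258)
t=0.400: state=(1.767, 1.437)
t=0.600: state=(1.759, 1.643)
t=0.800: state=(1.710, 1.871)
t=1.000: state=(1.621, 2.106)
t=1.200: state=(1.499, 2.328)
t=1.400: state=(1.354, 2.517)
t=1.600: state=(1.202, 2.654)
t=1.660: state=(1.157, 2.683)
next step: t=1.670: state=(1.150, 2.688) — x has crossed 1.15
linear interpolation between t=1.660 (1.15725) and t=1.670 (1.14979) → t≈1.670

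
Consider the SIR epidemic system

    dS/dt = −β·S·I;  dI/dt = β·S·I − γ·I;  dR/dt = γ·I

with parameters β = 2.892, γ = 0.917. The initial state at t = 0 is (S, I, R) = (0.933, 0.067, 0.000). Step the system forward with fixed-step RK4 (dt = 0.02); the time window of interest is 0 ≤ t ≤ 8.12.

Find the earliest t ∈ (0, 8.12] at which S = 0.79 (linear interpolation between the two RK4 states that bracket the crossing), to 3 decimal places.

t=0.000: state=(0.933, 0.067, 0.000)
step 1 (dt=0.02): k1=(-0.181, 0.119, 0.061), k2=(-0.184, 0.121, 0.063), k3=(-0.184, 0.121, 0.063), k4=(-0.187, 0.123, 0.064); state += dt/6·(k1+2k2+2k3+k4)
t=0.020: state=(0.929, 0.069, 0.001)
t=0.040: state=(0.926, 0.072, 0.003)
t=0.060: state=(0.922, 0.074, 0.004)
continuing one RK4 step at a time; state shown every 25 steps (Δt=0.5):
t=0.500: state=(0.802, 0.150, 0.048)
t=0.520: state=(0.795, 0.154, 0.051)
next step: t=0.540: state=(0.788, 0.159, 0.054) — S has crossed 0.79
linear interpolation between t=0.520 (0.79498) and t=0.540 (0.78782) → t≈0.534

t = 0.534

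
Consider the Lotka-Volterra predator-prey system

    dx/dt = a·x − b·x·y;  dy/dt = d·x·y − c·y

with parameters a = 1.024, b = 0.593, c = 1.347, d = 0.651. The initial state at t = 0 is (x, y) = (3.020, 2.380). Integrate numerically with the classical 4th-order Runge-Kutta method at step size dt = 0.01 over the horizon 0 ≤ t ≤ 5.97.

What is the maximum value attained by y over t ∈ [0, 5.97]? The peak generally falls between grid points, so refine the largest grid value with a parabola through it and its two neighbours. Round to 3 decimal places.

max y = 2.915

t=0.000: state=(3.020, 2.380)
step 1 (dt=0.01): k1=(-1.170, 1.473), k2=(-1.181, 1.469), k3=(-1.181, 1.469), k4=(-1.191, 1.464); state += dt/6·(k1+2k2+2k3+k4)
t=0.010: state=(3.008, 2.395)
t=0.020: state=(2.996, 2.409)
t=0.030: state=(2.984, 2.424)
continuing one RK4 step at a time; state shown every 20 steps (Δt=0.2):
t=0.200: state=(2.749, 2.648)
t=0.400: state=(2.435, 2.836)
t=0.600: state=(2.123, 2.913)
t=0.800: state=(1.846, 2.880)
t=1.000: state=(1.620, 2.755)
t=1.200: state=(1.450, 2.568)
t=1.400: state=(1.329, 2.350)
t=1.600: state=(1.251, 2.122)
t=1.800: state=(1.210, 1.902)
t=2.000: state=(1.199, 1.699)
t=2.200: state=(1.217, 1.518)
t=2.400: state=(1.259, 1.362)
t=2.600: state=(1.325, 1.231)
t=2.800: state=(1.415, 1.123)
t=3.000: state=(1.528, 1.039)
t=3.200: state=(1.664, 0.977)
t=3.400: state=(1.824, 0.936)
t=3.600: state=(2.006, 0.917)
t=3.800: state=(2.208, 0.921)
t=4.000: state=(2.426, 0.951)
t=4.200: state=(2.651, 1.011)
t=4.400: state=(2.870, 1.107)
t=4.600: state=(3.065, 1.245)
t=4.800: state=(3.212, 1.432)
t=5.000: state=(3.281, 1.670)
t=5.200: state=(3.249, 1.954)
t=5.400: state=(3.106, 2.260)
t=5.600: state=(2.865, 2.549)
t=5.800: state=(2.562, 2.773)
t=5.970: state=(2.291, 2.885)
largest grid value and its neighbours: y(0.630)=2.91519, y(0.640)=2.91522, y(0.650)=2.91498
parabola through these three points peaks at t≈0.636 with y≈2.91524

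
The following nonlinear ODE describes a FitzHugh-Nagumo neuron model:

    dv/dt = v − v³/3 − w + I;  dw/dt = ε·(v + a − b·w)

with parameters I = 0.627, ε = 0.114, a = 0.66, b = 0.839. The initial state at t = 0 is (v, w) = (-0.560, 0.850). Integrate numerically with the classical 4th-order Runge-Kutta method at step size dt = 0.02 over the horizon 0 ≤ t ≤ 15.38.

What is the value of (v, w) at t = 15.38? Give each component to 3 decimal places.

(v, w) = (1.760, 0.222)

t=0.000: state=(-0.560, 0.850)
step 1 (dt=0.02): k1=(-0.724, -0.070), k2=(-0.729, -0.071), k3=(-0.729, -0.071), k4=(-0.733, -0.071); state += dt/6·(k1+2k2+2k3+k4)
t=0.020: state=(-0.575, 0.849)
t=0.040: state=(-0.589, 0.847)
t=0.060: state=(-0.604, 0.846)
continuing one RK4 step at a time; state shown every 25 steps (Δt=0.5):
t=0.500: state=(-0.962, 0.805)
t=1.000: state=(-1.347, 0.739)
t=1.500: state=(-1.581, 0.659)
t=2.000: state=(-1.666, 0.574)
t=2.500: state=(-1.674, 0.491)
t=3.000: state=(-1.650, 0.412)
t=3.500: state=(-1.615, 0.339)
t=4.000: state=(-1.575, 0.271)
t=4.500: state=(-1.532, 0.208)
t=5.000: state=(-1.489, 0.151)
t=5.500: state=(-1.445, 0.099)
t=6.000: state=(-1.401, 0.052)
t=6.500: state=(-1.355, 0.010)
t=7.000: state=(-1.309, -0.028)
t=7.500: state=(-1.262, -0.061)
t=8.000: state=(-1.213, -0.091)
t=8.500: state=(-1.162, -0.116)
t=9.000: state=(-1.109, -0.137)
t=9.500: state=(-1.052, -0.154)
t=10.000: state=(-0.991, -0.167)
t=10.500: state=(-0.924, -0.176)
t=11.000: state=(-0.849, -0.180)
t=11.500: state=(-0.760, -0.180)
t=12.000: state=(-0.653, -0.174)
t=12.500: state=(-0.515, -0.162)
t=13.000: state=(-0.324, -0.141)
t=13.500: state=(-0.042, -0.108)
t=14.000: state=(0.392, -0.058)
t=14.500: state=(0.994, 0.020)
t=15.000: state=(1.543, 0.128)
t=15.380: state=(1.760, 0.222)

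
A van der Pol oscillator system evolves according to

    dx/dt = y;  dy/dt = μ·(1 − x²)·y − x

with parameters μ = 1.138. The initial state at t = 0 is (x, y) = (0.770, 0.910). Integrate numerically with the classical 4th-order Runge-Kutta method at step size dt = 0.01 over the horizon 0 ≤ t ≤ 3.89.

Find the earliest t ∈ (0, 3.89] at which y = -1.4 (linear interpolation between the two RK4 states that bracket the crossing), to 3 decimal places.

t = 2.066

t=0.000: state=(0.770, 0.910)
step 1 (dt=0.01): k1=(0.910, -0.348), k2=(0.908, -0.361), k3=(0.908, -0.361), k4=(0.906, -0.374); state += dt/6·(k1+2k2+2k3+k4)
t=0.010: state=(0.779, 0.906)
t=0.020: state=(0.788, 0.903)
t=0.030: state=(0.797, 0.898)
continuing one RK4 step at a time; state shown every 20 steps (Δt=0.2):
t=0.200: state=(0.942, 0.790)
t=0.400: state=(1.080, 0.584)
t=0.600: state=(1.172, 0.329)
t=0.800: state=(1.212, 0.071)
t=1.000: state=(1.202, -0.166)
t=1.200: state=(1.147, -0.378)
t=1.400: state=(1.052, -0.576)
t=1.600: state=(0.917, -0.778)
t=1.800: state=(0.739, -1.007)
t=2.000: state=(0.510, -1.291)
t=2.060: state=(0.430, -1.390)
next step: t=2.070: state=(0.416, -1.407) — y has crossed -1.4
linear interpolation between t=2.060 (-1.39005) and t=2.070 (-1.40735) → t≈2.066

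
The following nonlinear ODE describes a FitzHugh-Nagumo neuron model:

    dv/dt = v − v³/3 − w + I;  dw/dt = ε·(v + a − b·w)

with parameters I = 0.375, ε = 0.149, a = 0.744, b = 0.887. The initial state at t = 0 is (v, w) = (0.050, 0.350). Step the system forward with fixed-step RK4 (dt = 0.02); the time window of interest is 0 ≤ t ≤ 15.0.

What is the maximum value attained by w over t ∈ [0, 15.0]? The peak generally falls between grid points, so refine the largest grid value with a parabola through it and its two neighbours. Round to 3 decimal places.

t=0.000: state=(0.050, 0.350)
step 1 (dt=0.02): k1=(0.075, 0.072), k2=(0.075, 0.072), k3=(0.075, 0.072), k4=(0.075, 0.072); state += dt/6·(k1+2k2+2k3+k4)
t=0.020: state=(0.051, 0.351)
t=0.040: state=(0.053, 0.353)
t=0.060: state=(0.055, 0.354)
continuing one RK4 step at a time; state shown every 25 steps (Δt=0.5):
t=0.500: state=(0.088, 0.386)
t=1.000: state=(0.126, 0.423)
t=1.500: state=(0.166, 0.460)
t=2.000: state=(0.205, 0.498)
t=2.500: state=(0.245, 0.536)
t=3.000: state=(0.285, 0.574)
t=3.500: state=(0.323, 0.613)
t=4.000: state=(0.357, 0.652)
t=4.500: state=(0.387, 0.691)
t=5.000: state=(0.408, 0.729)
t=5.500: state=(0.417, 0.766)
t=6.000: state=(0.408, 0.800)
t=6.500: state=(0.373, 0.831)
t=7.000: state=(0.303, 0.856)
t=7.500: state=(0.178, 0.873)
t=8.000: state=(-0.031, 0.876)
t=8.500: state=(-0.371, 0.860)
t=9.000: state=(-0.864, 0.815)
t=9.500: state=(-1.377, 0.735)
t=10.000: state=(-1.680, 0.630)
t=10.500: state=(-1.772, 0.518)
t=11.000: state=(-1.771, 0.410)
t=11.500: state=(-1.739, 0.311)
t=12.000: state=(-1.697, 0.221)
t=12.500: state=(-1.653, 0.140)
t=13.000: state=(-1.609, 0.067)
t=13.500: state=(-1.565, 0.002)
t=14.000: state=(-1.523, -0.056)
t=14.500: state=(-1.480, -0.107)
t=15.000: state=(-1.439, -0.152)
largest grid value and its neighbours: w(7.840)=0.87708, w(7.860)=0.87711, w(7.880)=0.87711
parabola through these three points peaks at t≈7.869 with w≈0.87711

max w = 0.877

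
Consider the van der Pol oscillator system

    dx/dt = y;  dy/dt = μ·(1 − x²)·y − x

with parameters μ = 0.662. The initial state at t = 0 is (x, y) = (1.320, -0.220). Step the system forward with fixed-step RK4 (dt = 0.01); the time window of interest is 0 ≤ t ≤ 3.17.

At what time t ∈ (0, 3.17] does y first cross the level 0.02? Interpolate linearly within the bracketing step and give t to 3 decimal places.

t = 2.750

t=0.000: state=(1.320, -0.220)
step 1 (dt=0.01): k1=(-0.220, -1.212), k2=(-0.226, -1.208), k3=(-0.226, -1.208), k4=(-0.232, -1.205); state += dt/6·(k1+2k2+2k3+k4)
t=0.010: state=(1.318, -0.232)
t=0.020: state=(1.315, -0.244)
t=0.030: state=(1.313, -0.256)
continuing one RK4 step at a time; state shown every 20 steps (Δt=0.2):
t=0.200: state=(1.253, -0.449)
t=0.400: state=(1.142, -0.657)
t=0.600: state=(0.990, -0.857)
t=0.800: state=(0.799, -1.062)
t=1.000: state=(0.565, -1.281)
t=1.200: state=(0.285, -1.517)
t=1.400: state=(-0.042, -1.754)
t=1.600: state=(-0.413, -1.939)
t=1.800: state=(-0.808, -1.978)
t=2.000: state=(-1.188, -1.775)
t=2.200: state=(-1.502, -1.335)
t=2.400: state=(-1.715, -0.788)
t=2.600: state=(-1.820, -0.284)
t=2.740: state=(-1.839, 0.002)
next step: t=2.750: state=(-1.839, 0.020) — y has crossed 0.02
linear interpolation between t=2.740 (0.00222) and t=2.750 (0.02043) → t≈2.750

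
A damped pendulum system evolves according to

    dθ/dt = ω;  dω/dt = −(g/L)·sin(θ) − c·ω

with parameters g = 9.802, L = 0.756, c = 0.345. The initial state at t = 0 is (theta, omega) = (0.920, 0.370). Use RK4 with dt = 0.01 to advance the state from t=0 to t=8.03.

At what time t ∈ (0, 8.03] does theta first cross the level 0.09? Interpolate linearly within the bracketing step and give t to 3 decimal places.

t = 0.481

t=0.000: state=(0.920, 0.370)
step 1 (dt=0.01): k1=(0.370, -10.443), k2=(0.318, -10.440), k3=(0.318, -10.438), k4=(0.266, -10.432); state += dt/6·(k1+2k2+2k3+k4)
t=0.010: state=(0.923, 0.266)
t=0.020: state=(0.925, 0.161)
t=0.030: state=(0.926, 0.057)
t=0.480: state=(0.094, -2.985)
next step: t=0.490: state=(0.064, -2.985) — theta has crossed 0.09
linear interpolation between t=0.480 (0.09372) and t=0.490 (0.06387) → t≈0.481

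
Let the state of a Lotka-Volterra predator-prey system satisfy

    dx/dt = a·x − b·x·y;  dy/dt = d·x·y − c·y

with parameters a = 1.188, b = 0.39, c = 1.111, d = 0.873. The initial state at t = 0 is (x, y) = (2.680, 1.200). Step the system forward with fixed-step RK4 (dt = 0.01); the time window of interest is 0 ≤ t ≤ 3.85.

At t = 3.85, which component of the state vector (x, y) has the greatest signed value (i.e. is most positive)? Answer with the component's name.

t=0.000: state=(2.680, 1.200)
step 1 (dt=0.01): k1=(1.930, 1.474), k2=(1.929, 1.494), k3=(1.929, 1.494), k4=(1.928, 1.513); state += dt/6·(k1+2k2+2k3+k4)
t=0.010: state=(2.699, 1.215)
t=0.020: state=(2.719, 1.230)
t=0.030: state=(2.738, 1.246)
continuing one RK4 step at a time; state shown every 20 steps (Δt=0.2):
t=0.200: state=(3.053, 1.586)
t=0.400: state=(3.344, 2.224)
t=0.600: state=(3.437, 3.231)
t=0.800: state=(3.213, 4.648)
t=1.000: state=(2.664, 6.242)
t=1.200: state=(1.970, 7.492)
t=1.400: state=(1.358, 8.003)
t=1.600: state=(0.926, 7.802)
t=1.800: state=(0.654, 7.157)
t=2.000: state=(0.490, 6.326)
t=2.200: state=(0.392, 5.467)
t=2.400: state=(0.335, 4.663)
t=2.600: state=(0.304, 3.947)
t=2.800: state=(0.291, 3.328)
t=3.000: state=(0.290, 2.803)
t=3.200: state=(0.301, 2.364)
t=3.400: state=(0.322, 1.998)
t=3.600: state=(0.354, 1.697)
t=3.800: state=(0.397, 1.451)
t=3.850: state=(0.410, 1.397)
compare at T: x=0.410, y=1.397

largest component: y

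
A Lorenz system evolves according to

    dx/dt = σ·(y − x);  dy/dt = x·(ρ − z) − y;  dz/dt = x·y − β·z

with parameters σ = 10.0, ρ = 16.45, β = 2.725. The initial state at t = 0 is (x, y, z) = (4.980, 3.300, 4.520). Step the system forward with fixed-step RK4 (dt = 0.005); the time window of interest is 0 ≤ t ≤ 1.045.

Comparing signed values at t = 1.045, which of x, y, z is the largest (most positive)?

largest component: y

t=0.000: state=(4.980, 3.300, 4.520)
step 1 (dt=0.005): k1=(-16.800, 56.111, 4.117), k2=(-14.977, 55.419, 4.643), k3=(-15.040, 55.469, 4.647), k4=(-13.275, 54.823, 5.166); state += dt/6·(k1+2k2+2k3+k4)
t=0.005: state=(4.905, 3.577, 4.543)
t=0.010: state=(4.847, 3.849, 4.572)
t=0.015: state=(4.805, 4.115, 4.605)
continuing one RK4 step at a time; state shown every 10 steps (Δt=0.05):
t=0.050: state=(4.882, 5.898, 4.991)
t=0.100: state=(5.818, 8.430, 6.143)
t=0.150: state=(7.394, 10.982, 8.375)
t=0.200: state=(9.269, 12.998, 12.044)
t=0.250: state=(10.884, 13.337, 16.851)
t=0.300: state=(11.466, 11.162, 21.264)
t=0.350: state=(10.547, 7.305, 23.376)
t=0.400: state=(8.477, 3.754, 22.835)
t=0.450: state=(6.116, 1.625, 20.808)
t=0.500: state=(4.130, 0.746, 18.423)
t=0.550: state=(2.745, 0.562, 16.174)
t=0.600: state=(1.904, 0.672, 14.178)
t=0.650: state=(1.464, 0.893, 12.432)
t=0.700: state=(1.296, 1.167, 10.913)
t=0.750: state=(1.314, 1.501, 9.604)
t=0.800: state=(1.475, 1.930, 8.492)
t=0.850: state=(1.770, 2.500, 7.577)
t=0.900: state=(2.214, 3.272, 6.880)
t=0.950: state=(2.843, 4.317, 6.451)
t=1.000: state=(3.707, 5.705, 6.396)
t=1.045: state=(4.728, 7.280, 6.819)
compare at T: x=4.728, y=7.280, z=6.819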